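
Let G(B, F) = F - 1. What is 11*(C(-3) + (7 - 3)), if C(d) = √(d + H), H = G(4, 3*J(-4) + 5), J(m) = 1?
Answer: 66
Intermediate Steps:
G(B, F) = -1 + F
H = 7 (H = -1 + (3*1 + 5) = -1 + (3 + 5) = -1 + 8 = 7)
C(d) = √(7 + d) (C(d) = √(d + 7) = √(7 + d))
11*(C(-3) + (7 - 3)) = 11*(√(7 - 3) + (7 - 3)) = 11*(√4 + 4) = 11*(2 + 4) = 11*6 = 66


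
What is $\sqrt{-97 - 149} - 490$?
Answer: $-490 + i \sqrt{246} \approx -490.0 + 15.684 i$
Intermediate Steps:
$\sqrt{-97 - 149} - 490 = \sqrt{-246} - 490 = i \sqrt{246} - 490 = -490 + i \sqrt{246}$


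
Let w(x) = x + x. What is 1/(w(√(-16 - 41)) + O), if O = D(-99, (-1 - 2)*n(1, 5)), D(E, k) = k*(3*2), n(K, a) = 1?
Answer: -3/92 - I*√57/276 ≈ -0.032609 - 0.027354*I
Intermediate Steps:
w(x) = 2*x
D(E, k) = 6*k (D(E, k) = k*6 = 6*k)
O = -18 (O = 6*((-1 - 2)*1) = 6*(-3*1) = 6*(-3) = -18)
1/(w(√(-16 - 41)) + O) = 1/(2*√(-16 - 41) - 18) = 1/(2*√(-57) - 18) = 1/(2*(I*√57) - 18) = 1/(2*I*√57 - 18) = 1/(-18 + 2*I*√57)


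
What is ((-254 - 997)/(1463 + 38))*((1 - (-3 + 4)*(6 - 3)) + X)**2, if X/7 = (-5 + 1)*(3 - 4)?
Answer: -845676/1501 ≈ -563.41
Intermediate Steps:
X = 28 (X = 7*((-5 + 1)*(3 - 4)) = 7*(-4*(-1)) = 7*4 = 28)
((-254 - 997)/(1463 + 38))*((1 - (-3 + 4)*(6 - 3)) + X)**2 = ((-254 - 997)/(1463 + 38))*((1 - (-3 + 4)*(6 - 3)) + 28)**2 = (-1251/1501)*((1 - 3) + 28)**2 = (-1251*1/1501)*((1 - 1*3) + 28)**2 = -1251*((1 - 3) + 28)**2/1501 = -1251*(-2 + 28)**2/1501 = -1251/1501*26**2 = -1251/1501*676 = -845676/1501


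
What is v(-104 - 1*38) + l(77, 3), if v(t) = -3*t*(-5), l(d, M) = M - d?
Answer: -2204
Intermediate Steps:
v(t) = 15*t
v(-104 - 1*38) + l(77, 3) = 15*(-104 - 1*38) + (3 - 1*77) = 15*(-104 - 38) + (3 - 77) = 15*(-142) - 74 = -2130 - 74 = -2204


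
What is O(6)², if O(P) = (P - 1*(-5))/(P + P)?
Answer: 121/144 ≈ 0.84028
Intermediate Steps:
O(P) = (5 + P)/(2*P) (O(P) = (P + 5)/((2*P)) = (5 + P)*(1/(2*P)) = (5 + P)/(2*P))
O(6)² = ((½)*(5 + 6)/6)² = ((½)*(⅙)*11)² = (11/12)² = 121/144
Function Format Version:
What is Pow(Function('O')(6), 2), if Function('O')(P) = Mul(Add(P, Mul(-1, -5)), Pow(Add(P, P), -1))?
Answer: Rational(121, 144) ≈ 0.84028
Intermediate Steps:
Function('O')(P) = Mul(Rational(1, 2), Pow(P, -1), Add(5, P)) (Function('O')(P) = Mul(Add(P, 5), Pow(Mul(2, P), -1)) = Mul(Add(5, P), Mul(Rational(1, 2), Pow(P, -1))) = Mul(Rational(1, 2), Pow(P, -1), Add(5, P)))
Pow(Function('O')(6), 2) = Pow(Mul(Rational(1, 2), Pow(6, -1), Add(5, 6)), 2) = Pow(Mul(Rational(1, 2), Rational(1, 6), 11), 2) = Pow(Rational(11, 12), 2) = Rational(121, 144)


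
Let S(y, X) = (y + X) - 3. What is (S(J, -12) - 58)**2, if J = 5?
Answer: 4624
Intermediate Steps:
S(y, X) = -3 + X + y (S(y, X) = (X + y) - 3 = -3 + X + y)
(S(J, -12) - 58)**2 = ((-3 - 12 + 5) - 58)**2 = (-10 - 58)**2 = (-68)**2 = 4624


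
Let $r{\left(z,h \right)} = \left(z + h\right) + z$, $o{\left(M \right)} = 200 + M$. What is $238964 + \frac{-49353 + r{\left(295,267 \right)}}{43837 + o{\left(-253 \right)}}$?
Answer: $\frac{1307843910}{5473} \approx 2.3896 \cdot 10^{5}$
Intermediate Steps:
$r{\left(z,h \right)} = h + 2 z$ ($r{\left(z,h \right)} = \left(h + z\right) + z = h + 2 z$)
$238964 + \frac{-49353 + r{\left(295,267 \right)}}{43837 + o{\left(-253 \right)}} = 238964 + \frac{-49353 + \left(267 + 2 \cdot 295\right)}{43837 + \left(200 - 253\right)} = 238964 + \frac{-49353 + \left(267 + 590\right)}{43837 - 53} = 238964 + \frac{-49353 + 857}{43784} = 238964 - \frac{6062}{5473} = \frac{1307843910}{5473}$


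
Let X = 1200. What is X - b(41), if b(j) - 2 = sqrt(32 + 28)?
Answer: 1198 - 2*sqrt(15) ≈ 1190.3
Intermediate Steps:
b(j) = 2 + 2*sqrt(15) (b(j) = 2 + sqrt(32 + 28) = 2 + sqrt(60) = 2 + 2*sqrt(15))
X - b(41) = 1200 - (2 + 2*sqrt(15)) = 1200 + (-2 - 2*sqrt(15)) = 1198 - 2*sqrt(15)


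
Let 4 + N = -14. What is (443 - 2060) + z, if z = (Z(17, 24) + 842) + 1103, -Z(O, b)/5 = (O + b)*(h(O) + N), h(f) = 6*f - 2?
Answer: -16482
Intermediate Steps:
N = -18 (N = -4 - 14 = -18)
h(f) = -2 + 6*f
Z(O, b) = -5*(-20 + 6*O)*(O + b) (Z(O, b) = -5*(O + b)*((-2 + 6*O) - 18) = -5*(O + b)*(-20 + 6*O) = -5*(-20 + 6*O)*(O + b))
z = -14865 (z = ((-30*17² + 100*17 + 100*24 - 30*17*24) + 842) + 1103 = ((-30*289 + 1700 + 2400 - 12240) + 842) + 1103 = ((-8670 + 1700 + 2400 - 12240) + 842) + 1103 = (-16810 + 842) + 1103 = -15968 + 1103 = -14865)
(443 - 2060) + z = (443 - 2060) - 14865 = -1617 - 14865 = -16482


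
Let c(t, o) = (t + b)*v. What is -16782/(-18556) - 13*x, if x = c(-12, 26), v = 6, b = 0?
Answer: 8692599/9278 ≈ 936.90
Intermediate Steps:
c(t, o) = 6*t (c(t, o) = (t + 0)*6 = t*6 = 6*t)
x = -72 (x = 6*(-12) = -72)
-16782/(-18556) - 13*x = -16782/(-18556) - 13*(-72) = -16782*(-1/18556) + 936 = 8391/9278 + 936 = 8692599/9278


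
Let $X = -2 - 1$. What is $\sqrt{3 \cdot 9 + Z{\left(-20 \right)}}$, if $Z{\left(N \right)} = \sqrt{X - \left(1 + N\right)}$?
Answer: $\sqrt{31} \approx 5.5678$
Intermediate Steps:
$X = -3$ ($X = -2 - 1 = -3$)
$Z{\left(N \right)} = \sqrt{-4 - N}$ ($Z{\left(N \right)} = \sqrt{-3 - \left(1 + N\right)} = \sqrt{-4 - N}$)
$\sqrt{3 \cdot 9 + Z{\left(-20 \right)}} = \sqrt{3 \cdot 9 + \sqrt{-4 - -20}} = \sqrt{27 + \sqrt{-4 + 20}} = \sqrt{27 + \sqrt{16}} = \sqrt{27 + 4} = \sqrt{31}$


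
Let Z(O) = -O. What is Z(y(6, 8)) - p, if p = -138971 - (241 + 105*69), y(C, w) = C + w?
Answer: 146443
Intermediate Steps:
p = -146457 (p = -138971 - (241 + 7245) = -138971 - 1*7486 = -138971 - 7486 = -146457)
Z(y(6, 8)) - p = -(6 + 8) - 1*(-146457) = -1*14 + 146457 = -14 + 146457 = 146443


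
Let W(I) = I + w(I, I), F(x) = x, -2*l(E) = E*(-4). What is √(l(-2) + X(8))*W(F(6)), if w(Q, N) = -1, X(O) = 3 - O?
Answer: 15*I ≈ 15.0*I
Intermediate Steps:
l(E) = 2*E (l(E) = -E*(-4)/2 = -(-2)*E = 2*E)
W(I) = -1 + I (W(I) = I - 1 = -1 + I)
√(l(-2) + X(8))*W(F(6)) = √(2*(-2) + (3 - 1*8))*(-1 + 6) = √(-4 + (3 - 8))*5 = √(-4 - 5)*5 = √(-9)*5 = (3*I)*5 = 15*I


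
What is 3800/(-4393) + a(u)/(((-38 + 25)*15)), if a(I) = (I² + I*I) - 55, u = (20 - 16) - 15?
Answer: -1562491/856635 ≈ -1.8240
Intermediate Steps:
u = -11 (u = 4 - 15 = -11)
a(I) = -55 + 2*I² (a(I) = (I² + I²) - 55 = 2*I² - 55 = -55 + 2*I²)
3800/(-4393) + a(u)/(((-38 + 25)*15)) = 3800/(-4393) + (-55 + 2*(-11)²)/(((-38 + 25)*15)) = 3800*(-1/4393) + (-55 + 2*121)/((-13*15)) = -3800/4393 + (-55 + 242)/(-195) = -3800/4393 + 187*(-1/195) = -3800/4393 - 187/195 = -1562491/856635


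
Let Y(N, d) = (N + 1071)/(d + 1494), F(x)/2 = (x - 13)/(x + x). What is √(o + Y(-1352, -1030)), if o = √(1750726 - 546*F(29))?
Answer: √(-8149 + 464*√1472107222)/116 ≈ 36.365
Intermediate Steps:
F(x) = (-13 + x)/x (F(x) = 2*((x - 13)/(x + x)) = 2*((-13 + x)/((2*x))) = 2*((-13 + x)*(1/(2*x))) = 2*((-13 + x)/(2*x)) = (-13 + x)/x)
Y(N, d) = (1071 + N)/(1494 + d)
o = √1472107222/29 (o = √(1750726 - 546*(-13 + 29)/29) = √(1750726 - 546*16/29) = √(1750726 - 8736/29) = √(50762318/29) = √1472107222/29 ≈ 1323.0)
√(o + Y(-1352, -1030)) = √(√1472107222/29 + (1071 - 1352)/(1494 - 1030)) = √(√1472107222/29 - 281/464) = √(-281/464 + √1472107222/29)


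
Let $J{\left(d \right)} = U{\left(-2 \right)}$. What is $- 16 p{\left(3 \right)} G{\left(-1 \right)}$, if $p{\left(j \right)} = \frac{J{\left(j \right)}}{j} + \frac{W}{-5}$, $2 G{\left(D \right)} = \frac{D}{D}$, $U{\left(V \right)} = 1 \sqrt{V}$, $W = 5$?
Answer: $8 - \frac{8 i \sqrt{2}}{3} \approx 8.0 - 3.7712 i$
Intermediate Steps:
$U{\left(V \right)} = \sqrt{V}$
$G{\left(D \right)} = \frac{1}{2}$ ($G{\left(D \right)} = \frac{D \frac{1}{D}}{2} = \frac{1}{2} \cdot 1 = \frac{1}{2}$)
$J{\left(d \right)} = i \sqrt{2}$ ($J{\left(d \right)} = \sqrt{-2} = i \sqrt{2}$)
$p{\left(j \right)} = -1 + \frac{i \sqrt{2}}{j}$ ($p{\left(j \right)} = \frac{i \sqrt{2}}{j} + \frac{5}{-5} = \frac{i \sqrt{2}}{j} + 5 \left(- \frac{1}{5}\right) = \frac{i \sqrt{2}}{j} - 1 = -1 + \frac{i \sqrt{2}}{j}$)
$- 16 p{\left(3 \right)} G{\left(-1 \right)} = - 16 \frac{\left(-1\right) 3 + i \sqrt{2}}{3} \cdot \frac{1}{2} = - 16 \frac{-3 + i \sqrt{2}}{3} \cdot \frac{1}{2} = - 16 \left(-1 + \frac{i \sqrt{2}}{3}\right) \frac{1}{2} = \left(16 - \frac{16 i \sqrt{2}}{3}\right) \frac{1}{2} = 8 - \frac{8 i \sqrt{2}}{3}$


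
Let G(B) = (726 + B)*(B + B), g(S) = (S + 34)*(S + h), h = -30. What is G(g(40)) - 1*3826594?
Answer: -1656914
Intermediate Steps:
g(S) = (-30 + S)*(34 + S) (g(S) = (S + 34)*(S - 30) = (34 + S)*(-30 + S) = (-30 + S)*(34 + S))
G(B) = 2*B*(726 + B) (G(B) = (726 + B)*(2*B) = 2*B*(726 + B))
G(g(40)) - 1*3826594 = 2*(-1020 + 40**2 + 4*40)*(726 + (-1020 + 40**2 + 4*40)) - 1*3826594 = 2*(-1020 + 1600 + 160)*(726 + (-1020 + 1600 + 160)) - 3826594 = 2*740*(726 + 740) - 3826594 = 2*740*1466 - 3826594 = 2169680 - 3826594 = -1656914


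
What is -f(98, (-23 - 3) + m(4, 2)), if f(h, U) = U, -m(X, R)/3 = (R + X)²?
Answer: 134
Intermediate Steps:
m(X, R) = -3*(R + X)²
-f(98, (-23 - 3) + m(4, 2)) = -((-23 - 3) - 3*(2 + 4)²) = -(-26 - 3*6²) = -(-26 - 3*36) = -(-26 - 108) = -1*(-134) = 134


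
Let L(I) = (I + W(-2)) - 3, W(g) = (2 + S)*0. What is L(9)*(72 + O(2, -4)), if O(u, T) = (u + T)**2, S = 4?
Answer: 456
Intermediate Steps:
W(g) = 0 (W(g) = (2 + 4)*0 = 6*0 = 0)
L(I) = -3 + I (L(I) = (I + 0) - 3 = I - 3 = -3 + I)
O(u, T) = (T + u)**2
L(9)*(72 + O(2, -4)) = (-3 + 9)*(72 + (-4 + 2)**2) = 6*(72 + (-2)**2) = 6*(72 + 4) = 6*76 = 456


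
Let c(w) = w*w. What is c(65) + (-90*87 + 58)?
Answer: -3547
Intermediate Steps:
c(w) = w**2
c(65) + (-90*87 + 58) = 65**2 + (-90*87 + 58) = 4225 + (-7830 + 58) = 4225 - 7772 = -3547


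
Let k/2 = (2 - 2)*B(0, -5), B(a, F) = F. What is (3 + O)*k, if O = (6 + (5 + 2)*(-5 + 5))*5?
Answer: 0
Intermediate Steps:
k = 0 (k = 2*((2 - 2)*(-5)) = 2*(0*(-5)) = 2*0 = 0)
O = 30 (O = (6 + 7*0)*5 = (6 + 0)*5 = 6*5 = 30)
(3 + O)*k = (3 + 30)*0 = 33*0 = 0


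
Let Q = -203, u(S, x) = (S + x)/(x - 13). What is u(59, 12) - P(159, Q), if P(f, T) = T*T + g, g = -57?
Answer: -41223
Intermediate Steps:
u(S, x) = (S + x)/(-13 + x)
P(f, T) = -57 + T**2 (P(f, T) = T*T - 57 = T**2 - 57 = -57 + T**2)
u(59, 12) - P(159, Q) = (59 + 12)/(-13 + 12) - (-57 + (-203)**2) = 71/(-1) - (-57 + 41209) = -1*71 - 1*41152 = -71 - 41152 = -41223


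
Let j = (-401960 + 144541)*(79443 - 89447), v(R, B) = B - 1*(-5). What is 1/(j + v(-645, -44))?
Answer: 1/2575219637 ≈ 3.8832e-10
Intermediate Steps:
v(R, B) = 5 + B (v(R, B) = B + 5 = 5 + B)
j = 2575219676 (j = -257419*(-10004) = 2575219676)
1/(j + v(-645, -44)) = 1/(2575219676 + (5 - 44)) = 1/(2575219676 - 39) = 1/2575219637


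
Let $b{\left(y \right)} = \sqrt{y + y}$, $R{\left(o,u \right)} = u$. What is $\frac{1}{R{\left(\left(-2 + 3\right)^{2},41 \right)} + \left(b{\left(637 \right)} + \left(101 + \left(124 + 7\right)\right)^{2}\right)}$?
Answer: $\frac{7695}{414490993} - \frac{\sqrt{26}}{414490993} \approx 1.8553 \cdot 10^{-5}$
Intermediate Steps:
$b{\left(y \right)} = \sqrt{2} \sqrt{y}$ ($b{\left(y \right)} = \sqrt{2 y} = \sqrt{2} \sqrt{y}$)
$\frac{1}{R{\left(\left(-2 + 3\right)^{2},41 \right)} + \left(b{\left(637 \right)} + \left(101 + \left(124 + 7\right)\right)^{2}\right)} = \frac{1}{41 + \left(\sqrt{2} \sqrt{637} + \left(101 + \left(124 + 7\right)\right)^{2}\right)} = \frac{1}{41 + \left(\sqrt{2} \cdot 7 \sqrt{13} + \left(101 + 131\right)^{2}\right)} = \frac{1}{41 + \left(7 \sqrt{26} + 232^{2}\right)} = \frac{1}{41 + \left(7 \sqrt{26} + 53824\right)} = \frac{1}{41 + \left(53824 + 7 \sqrt{26}\right)} = \frac{1}{53865 + 7 \sqrt{26}}$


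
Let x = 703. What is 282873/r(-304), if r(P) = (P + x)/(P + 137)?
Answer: -15746597/133 ≈ -1.1840e+5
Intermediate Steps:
r(P) = (703 + P)/(137 + P) (r(P) = (P + 703)/(P + 137) = (703 + P)/(137 + P))
282873/r(-304) = 282873/(((703 - 304)/(137 - 304))) = 282873/((399/(-167))) = 282873/((-1/167*399)) = 282873/(-399/167) = 282873*(-167/399) = -15746597/133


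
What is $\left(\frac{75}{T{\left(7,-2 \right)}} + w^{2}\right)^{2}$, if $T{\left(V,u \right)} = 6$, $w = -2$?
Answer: $\frac{1089}{4} \approx 272.25$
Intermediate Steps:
$\left(\frac{75}{T{\left(7,-2 \right)}} + w^{2}\right)^{2} = \left(\frac{75}{6} + \left(-2\right)^{2}\right)^{2} = \left(75 \cdot \frac{1}{6} + 4\right)^{2} = \left(\frac{25}{2} + 4\right)^{2} = \left(\frac{33}{2}\right)^{2} = \frac{1089}{4}$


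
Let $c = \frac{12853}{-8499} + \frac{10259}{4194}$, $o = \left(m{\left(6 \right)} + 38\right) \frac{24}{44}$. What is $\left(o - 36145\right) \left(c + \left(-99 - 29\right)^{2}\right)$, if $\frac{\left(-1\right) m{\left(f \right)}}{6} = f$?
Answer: $- \frac{77401165191128443}{130697622} \approx -5.9222 \cdot 10^{8}$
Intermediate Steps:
$m{\left(f \right)} = - 6 f$
$o = \frac{12}{11}$ ($o = \left(\left(-6\right) 6 + 38\right) \frac{24}{44} = \left(-36 + 38\right) 24 \cdot \frac{1}{44} = 2 \cdot \frac{6}{11} = \frac{12}{11} \approx 1.0909$)
$c = \frac{11095253}{11881602}$ ($c = 12853 \left(- \frac{1}{8499}\right) + 10259 \cdot \frac{1}{4194} = - \frac{12853}{8499} + \frac{10259}{4194} = \frac{11095253}{11881602} \approx 0.93382$)
$\left(o - 36145\right) \left(c + \left(-99 - 29\right)^{2}\right) = \left(\frac{12}{11} - 36145\right) \left(\frac{11095253}{11881602} + \left(-99 - 29\right)^{2}\right) = - \frac{397583 \left(\frac{11095253}{11881602} + \left(-128\right)^{2}\right)}{11} = - \frac{397583 \left(\frac{11095253}{11881602} + 16384\right)}{11} = \left(- \frac{397583}{11}\right) \frac{194679262421}{11881602} = - \frac{77401165191128443}{130697622}$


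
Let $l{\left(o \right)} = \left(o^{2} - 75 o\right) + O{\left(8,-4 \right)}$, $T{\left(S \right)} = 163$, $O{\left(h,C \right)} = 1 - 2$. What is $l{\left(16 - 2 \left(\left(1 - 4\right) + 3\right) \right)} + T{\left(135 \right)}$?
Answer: $-782$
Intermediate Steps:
$O{\left(h,C \right)} = -1$ ($O{\left(h,C \right)} = 1 - 2 = -1$)
$l{\left(o \right)} = -1 + o^{2} - 75 o$ ($l{\left(o \right)} = \left(o^{2} - 75 o\right) - 1 = -1 + o^{2} - 75 o$)
$l{\left(16 - 2 \left(\left(1 - 4\right) + 3\right) \right)} + T{\left(135 \right)} = \left(-1 + \left(16 - 2 \left(\left(1 - 4\right) + 3\right)\right)^{2} - 75 \left(16 - 2 \left(\left(1 - 4\right) + 3\right)\right)\right) + 163 = \left(-1 + \left(16 - 2 \left(-3 + 3\right)\right)^{2} - 75 \left(16 - 2 \left(-3 + 3\right)\right)\right) + 163 = \left(-1 + \left(16 - 0\right)^{2} - 75 \left(16 - 0\right)\right) + 163 = \left(-1 + \left(16 + 0\right)^{2} - 75 \left(16 + 0\right)\right) + 163 = \left(-1 + 16^{2} - 1200\right) + 163 = \left(-1 + 256 - 1200\right) + 163 = -945 + 163 = -782$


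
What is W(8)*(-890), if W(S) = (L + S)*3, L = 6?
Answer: -37380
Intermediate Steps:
W(S) = 18 + 3*S (W(S) = (6 + S)*3 = 18 + 3*S)
W(8)*(-890) = (18 + 3*8)*(-890) = (18 + 24)*(-890) = 42*(-890) = -37380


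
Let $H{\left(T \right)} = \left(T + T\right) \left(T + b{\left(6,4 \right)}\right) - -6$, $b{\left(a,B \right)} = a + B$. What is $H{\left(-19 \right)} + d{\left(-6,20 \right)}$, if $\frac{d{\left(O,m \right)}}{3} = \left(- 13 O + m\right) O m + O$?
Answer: $-34950$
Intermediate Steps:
$b{\left(a,B \right)} = B + a$
$d{\left(O,m \right)} = 3 O + 3 O m \left(m - 13 O\right)$ ($d{\left(O,m \right)} = 3 \left(\left(- 13 O + m\right) O m + O\right) = 3 \left(\left(m - 13 O\right) O m + O\right) = 3 \left(O \left(m - 13 O\right) m + O\right) = 3 \left(O m \left(m - 13 O\right) + O\right) = 3 \left(O + O m \left(m - 13 O\right)\right) = 3 O + 3 O m \left(m - 13 O\right)$)
$H{\left(T \right)} = 6 + 2 T \left(10 + T\right)$ ($H{\left(T \right)} = \left(T + T\right) \left(T + \left(4 + 6\right)\right) - -6 = 2 T \left(T + 10\right) + 6 = 2 T \left(10 + T\right) + 6 = 6 + 2 T \left(10 + T\right)$)
$H{\left(-19 \right)} + d{\left(-6,20 \right)} = \left(6 + 2 \left(-19\right)^{2} + 20 \left(-19\right)\right) + 3 \left(-6\right) \left(1 + 20^{2} - \left(-78\right) 20\right) = \left(6 + 2 \cdot 361 - 380\right) + 3 \left(-6\right) \left(1 + 400 + 1560\right) = \left(6 + 722 - 380\right) + 3 \left(-6\right) 1961 = 348 - 35298 = -34950$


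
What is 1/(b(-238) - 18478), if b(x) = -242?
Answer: -1/18720 ≈ -5.3419e-5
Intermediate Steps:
1/(b(-238) - 18478) = 1/(-242 - 18478) = 1/(-18720) = -1/18720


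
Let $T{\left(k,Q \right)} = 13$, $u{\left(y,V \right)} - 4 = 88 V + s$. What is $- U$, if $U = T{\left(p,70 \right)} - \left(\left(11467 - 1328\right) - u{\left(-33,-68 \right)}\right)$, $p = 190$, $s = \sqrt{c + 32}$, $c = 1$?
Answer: $16106 - \sqrt{33} \approx 16100.0$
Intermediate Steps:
$s = \sqrt{33}$ ($s = \sqrt{1 + 32} = \sqrt{33} \approx 5.7446$)
$u{\left(y,V \right)} = 4 + \sqrt{33} + 88 V$ ($u{\left(y,V \right)} = 4 + \left(88 V + \sqrt{33}\right) = 4 + \left(\sqrt{33} + 88 V\right) = 4 + \sqrt{33} + 88 V$)
$U = -16106 + \sqrt{33}$ ($U = 13 - \left(\left(11467 - 1328\right) - \left(4 + \sqrt{33} + 88 \left(-68\right)\right)\right) = 13 - \left(\left(11467 - 1328\right) - \left(4 + \sqrt{33} - 5984\right)\right) = 13 - \left(10139 - \left(-5980 + \sqrt{33}\right)\right) = 13 - \left(10139 + \left(5980 - \sqrt{33}\right)\right) = 13 - \left(16119 - \sqrt{33}\right) = -16106 + \sqrt{33} \approx -16100.0$)
$- U = - (-16106 + \sqrt{33}) = 16106 - \sqrt{33}$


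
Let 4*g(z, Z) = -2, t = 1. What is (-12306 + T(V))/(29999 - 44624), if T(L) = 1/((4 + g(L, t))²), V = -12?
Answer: 120598/143325 ≈ 0.84143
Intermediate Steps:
g(z, Z) = -½ (g(z, Z) = (¼)*(-2) = -½)
T(L) = 4/49 (T(L) = 1/((4 - ½)²) = 1/((7/2)²) = 1/(49/4) = 4/49)
(-12306 + T(V))/(29999 - 44624) = (-12306 + 4/49)/(29999 - 44624) = -602990/49/(-14625) = -602990/49*(-1/14625) = 120598/143325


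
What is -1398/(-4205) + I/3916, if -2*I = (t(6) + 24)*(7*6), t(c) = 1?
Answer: 3266943/16466780 ≈ 0.19840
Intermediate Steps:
I = -525 (I = -(1 + 24)*7*6/2 = -25*42/2 = -½*1050 = -525)
-1398/(-4205) + I/3916 = -1398/(-4205) - 525/3916 = -1398*(-1/4205) - 525*1/3916 = 1398/4205 - 525/3916 = 3266943/16466780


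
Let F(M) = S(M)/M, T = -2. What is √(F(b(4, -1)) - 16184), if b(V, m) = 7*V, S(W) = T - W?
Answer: I*√3172274/14 ≈ 127.22*I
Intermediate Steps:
S(W) = -2 - W
F(M) = (-2 - M)/M
√(F(b(4, -1)) - 16184) = √((-2 - 7*4)/((7*4)) - 16184) = √((-2 - 1*28)/28 - 16184) = √((-2 - 28)/28 - 16184) = √((1/28)*(-30) - 16184) = √(-15/14 - 16184) = √(-226591/14) = I*√3172274/14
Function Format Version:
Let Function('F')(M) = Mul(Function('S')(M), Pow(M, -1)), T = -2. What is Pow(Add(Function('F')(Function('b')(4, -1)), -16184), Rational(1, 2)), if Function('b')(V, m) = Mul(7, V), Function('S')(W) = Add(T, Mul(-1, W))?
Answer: Mul(Rational(1, 14), I, Pow(3172274, Rational(1, 2))) ≈ Mul(127.22, I)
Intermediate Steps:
Function('S')(W) = Add(-2, Mul(-1, W))
Function('F')(M) = Mul(Pow(M, -1), Add(-2, Mul(-1, M))) (Function('F')(M) = Mul(Add(-2, Mul(-1, M)), Pow(M, -1)) = Mul(Pow(M, -1), Add(-2, Mul(-1, M))))
Pow(Add(Function('F')(Function('b')(4, -1)), -16184), Rational(1, 2)) = Pow(Add(Mul(Pow(Mul(7, 4), -1), Add(-2, Mul(-1, Mul(7, 4)))), -16184), Rational(1, 2)) = Pow(Add(Mul(Pow(28, -1), Add(-2, Mul(-1, 28))), -16184), Rational(1, 2)) = Pow(Add(Mul(Rational(1, 28), Add(-2, -28)), -16184), Rational(1, 2)) = Pow(Add(Mul(Rational(1, 28), -30), -16184), Rational(1, 2)) = Pow(Add(Rational(-15, 14), -16184), Rational(1, 2)) = Pow(Rational(-226591, 14), Rational(1, 2)) = Mul(Rational(1, 14), I, Pow(3172274, Rational(1, 2)))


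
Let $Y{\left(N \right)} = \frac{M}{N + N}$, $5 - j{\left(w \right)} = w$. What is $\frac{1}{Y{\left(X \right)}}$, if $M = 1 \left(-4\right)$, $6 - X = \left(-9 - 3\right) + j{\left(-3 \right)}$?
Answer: $-5$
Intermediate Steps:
$j{\left(w \right)} = 5 - w$
$X = 10$ ($X = 6 - \left(\left(-9 - 3\right) + \left(5 - -3\right)\right) = 6 - \left(-12 + \left(5 + 3\right)\right) = 6 - \left(-12 + 8\right) = 6 - -4 = 6 + 4 = 10$)
$M = -4$
$Y{\left(N \right)} = - \frac{2}{N}$ ($Y{\left(N \right)} = \frac{1}{N + N} \left(-4\right) = \frac{1}{2 N} \left(-4\right) = - \frac{2}{N}$)
$\frac{1}{Y{\left(X \right)}} = \frac{1}{\left(-2\right) \frac{1}{10}} = \frac{1}{- \frac{1}{5}} = -5$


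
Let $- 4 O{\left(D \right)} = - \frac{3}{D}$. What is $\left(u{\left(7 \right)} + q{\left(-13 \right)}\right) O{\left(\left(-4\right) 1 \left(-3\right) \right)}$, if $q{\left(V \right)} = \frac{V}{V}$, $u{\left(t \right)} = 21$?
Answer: $\frac{11}{8} \approx 1.375$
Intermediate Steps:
$O{\left(D \right)} = \frac{3}{4 D}$ ($O{\left(D \right)} = - \frac{\left(-3\right) \frac{1}{D}}{4} = \frac{3}{4 D}$)
$q{\left(V \right)} = 1$
$\left(u{\left(7 \right)} + q{\left(-13 \right)}\right) O{\left(\left(-4\right) 1 \left(-3\right) \right)} = \left(21 + 1\right) \frac{3}{4 \left(-4\right) 1 \left(-3\right)} = 22 \frac{3}{4 \left(\left(-4\right) \left(-3\right)\right)} = 22 \frac{3}{4 \cdot 12} = 22 \cdot \frac{3}{4} \cdot \frac{1}{12} = 22 \cdot \frac{1}{16} = \frac{11}{8}$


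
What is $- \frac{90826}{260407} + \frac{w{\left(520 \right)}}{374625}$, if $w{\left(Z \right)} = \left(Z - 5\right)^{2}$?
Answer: $\frac{1401630253}{3902198895} \approx 0.35919$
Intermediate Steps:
$w{\left(Z \right)} = \left(-5 + Z\right)^{2}$
$- \frac{90826}{260407} + \frac{w{\left(520 \right)}}{374625} = - \frac{90826}{260407} + \frac{\left(-5 + 520\right)^{2}}{374625} = \left(-90826\right) \frac{1}{260407} + 515^{2} \cdot \frac{1}{374625} = - \frac{90826}{260407} + 265225 \cdot \frac{1}{374625} = - \frac{90826}{260407} + \frac{10609}{14985} = \frac{1401630253}{3902198895}$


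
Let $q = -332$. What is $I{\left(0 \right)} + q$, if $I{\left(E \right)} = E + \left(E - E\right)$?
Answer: $-332$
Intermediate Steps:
$I{\left(E \right)} = E$ ($I{\left(E \right)} = E + 0 = E$)
$I{\left(0 \right)} + q = 0 - 332 = -332$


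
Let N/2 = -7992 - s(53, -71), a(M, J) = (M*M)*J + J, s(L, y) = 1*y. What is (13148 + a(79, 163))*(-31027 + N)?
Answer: -48302910186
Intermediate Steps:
s(L, y) = y
a(M, J) = J + J*M² (a(M, J) = M²*J + J = J*M² + J = J + J*M²)
N = -15842 (N = 2*(-7992 - 1*(-71)) = 2*(-7992 + 71) = 2*(-7921) = -15842)
(13148 + a(79, 163))*(-31027 + N) = (13148 + 163*(1 + 79²))*(-31027 - 15842) = (13148 + 163*(1 + 6241))*(-46869) = (13148 + 163*6242)*(-46869) = (13148 + 1017446)*(-46869) = 1030594*(-46869) = -48302910186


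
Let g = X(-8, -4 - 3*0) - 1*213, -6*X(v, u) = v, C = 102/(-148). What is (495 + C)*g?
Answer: -7742555/74 ≈ -1.0463e+5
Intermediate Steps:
C = -51/74 (C = 102*(-1/148) = -51/74 ≈ -0.68919)
X(v, u) = -v/6
g = -635/3 (g = -1/6*(-8) - 1*213 = 4/3 - 213 = -635/3 ≈ -211.67)
(495 + C)*g = (495 - 51/74)*(-635/3) = (36579/74)*(-635/3) = -7742555/74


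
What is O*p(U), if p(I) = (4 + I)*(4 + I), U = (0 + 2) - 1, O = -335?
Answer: -8375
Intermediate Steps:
U = 1 (U = 2 - 1 = 1)
p(I) = (4 + I)²
O*p(U) = -335*(4 + 1)² = -335*5² = -335*25 = -8375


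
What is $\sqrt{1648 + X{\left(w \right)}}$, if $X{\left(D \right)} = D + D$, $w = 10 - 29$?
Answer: $\sqrt{1610} \approx 40.125$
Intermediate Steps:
$w = -19$
$X{\left(D \right)} = 2 D$
$\sqrt{1648 + X{\left(w \right)}} = \sqrt{1648 + 2 \left(-19\right)} = \sqrt{1648 - 38} = \sqrt{1610}$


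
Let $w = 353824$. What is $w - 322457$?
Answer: $31367$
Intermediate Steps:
$w - 322457 = 353824 - 322457 = 31367$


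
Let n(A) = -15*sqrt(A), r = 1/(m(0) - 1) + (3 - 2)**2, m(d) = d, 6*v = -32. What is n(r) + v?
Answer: -16/3 ≈ -5.3333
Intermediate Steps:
v = -16/3 (v = (1/6)*(-32) = -16/3 ≈ -5.3333)
r = 0 (r = 1/(0 - 1) + (3 - 2)**2 = 1/(-1) + 1**2 = -1 + 1 = 0)
n(A) = -15*sqrt(A)
n(r) + v = -15*sqrt(0) - 16/3 = -15*0 - 16/3 = 0 - 16/3 = -16/3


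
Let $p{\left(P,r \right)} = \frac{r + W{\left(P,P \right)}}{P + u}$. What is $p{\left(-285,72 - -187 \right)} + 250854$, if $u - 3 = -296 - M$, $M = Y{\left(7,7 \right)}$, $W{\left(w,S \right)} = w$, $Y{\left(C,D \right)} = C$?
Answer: $\frac{11288432}{45} \approx 2.5085 \cdot 10^{5}$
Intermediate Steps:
$M = 7$
$u = -300$ ($u = 3 - 303 = -300$)
$p{\left(P,r \right)} = \frac{P + r}{-300 + P}$ ($p{\left(P,r \right)} = \frac{r + P}{P - 300} = \frac{P + r}{-300 + P}$)
$p{\left(-285,72 - -187 \right)} + 250854 = \frac{-285 + \left(72 - -187\right)}{-300 - 285} + 250854 = \frac{-285 + \left(72 + 187\right)}{-585} + 250854 = - \frac{-285 + 259}{585} + 250854 = \left(- \frac{1}{585}\right) \left(-26\right) + 250854 = \frac{2}{45} + 250854 = \frac{11288432}{45}$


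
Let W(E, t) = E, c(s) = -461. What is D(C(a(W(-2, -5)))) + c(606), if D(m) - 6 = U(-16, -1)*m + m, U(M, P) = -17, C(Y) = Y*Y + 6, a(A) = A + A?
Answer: -807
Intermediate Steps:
a(A) = 2*A
C(Y) = 6 + Y² (C(Y) = Y² + 6 = 6 + Y²)
D(m) = 6 - 16*m (D(m) = 6 + (-17*m + m) = 6 - 16*m)
D(C(a(W(-2, -5)))) + c(606) = (6 - 16*(6 + (2*(-2))²)) - 461 = (6 - 16*(6 + (-4)²)) - 461 = (6 - 16*(6 + 16)) - 461 = (6 - 16*22) - 461 = (6 - 352) - 461 = -346 - 461 = -807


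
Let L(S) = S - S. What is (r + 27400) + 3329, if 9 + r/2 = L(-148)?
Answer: 30711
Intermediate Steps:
L(S) = 0
r = -18 (r = -18 + 2*0 = -18 + 0 = -18)
(r + 27400) + 3329 = (-18 + 27400) + 3329 = 27382 + 3329 = 30711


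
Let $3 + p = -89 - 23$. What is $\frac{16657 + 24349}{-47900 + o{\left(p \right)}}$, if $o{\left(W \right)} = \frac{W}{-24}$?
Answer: $- \frac{984144}{1149485} \approx -0.85616$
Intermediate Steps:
$p = -115$ ($p = -3 - 112 = -115$)
$o{\left(W \right)} = - \frac{W}{24}$ ($o{\left(W \right)} = W \left(- \frac{1}{24}\right) = - \frac{W}{24}$)
$\frac{16657 + 24349}{-47900 + o{\left(p \right)}} = \frac{16657 + 24349}{-47900 - - \frac{115}{24}} = \frac{41006}{-47900 + \frac{115}{24}} = \frac{41006}{- \frac{1149485}{24}} = 41006 \left(- \frac{24}{1149485}\right) = - \frac{984144}{1149485}$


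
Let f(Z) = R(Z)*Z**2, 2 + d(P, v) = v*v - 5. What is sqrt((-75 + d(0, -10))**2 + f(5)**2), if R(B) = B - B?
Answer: 18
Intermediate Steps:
R(B) = 0
d(P, v) = -7 + v**2 (d(P, v) = -2 + (v*v - 5) = -2 + (v**2 - 5) = -2 + (-5 + v**2) = -7 + v**2)
f(Z) = 0 (f(Z) = 0*Z**2 = 0)
sqrt((-75 + d(0, -10))**2 + f(5)**2) = sqrt((-75 + (-7 + (-10)**2))**2 + 0**2) = sqrt((-75 + (-7 + 100))**2 + 0) = sqrt((-75 + 93)**2 + 0) = sqrt(18**2 + 0) = sqrt(324 + 0) = sqrt(324) = 18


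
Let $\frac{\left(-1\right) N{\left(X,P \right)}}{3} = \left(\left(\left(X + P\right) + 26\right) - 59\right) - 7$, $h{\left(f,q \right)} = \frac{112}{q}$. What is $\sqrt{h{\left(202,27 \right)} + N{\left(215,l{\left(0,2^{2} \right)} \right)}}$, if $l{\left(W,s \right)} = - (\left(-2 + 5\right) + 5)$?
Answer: $\frac{i \sqrt{40245}}{9} \approx 22.29 i$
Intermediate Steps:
$l{\left(W,s \right)} = -8$ ($l{\left(W,s \right)} = - (3 + 5) = \left(-1\right) 8 = -8$)
$N{\left(X,P \right)} = 120 - 3 P - 3 X$ ($N{\left(X,P \right)} = - 3 \left(\left(\left(\left(X + P\right) + 26\right) - 59\right) - 7\right) = - 3 \left(\left(\left(\left(P + X\right) + 26\right) - 59\right) - 7\right) = - 3 \left(\left(\left(26 + P + X\right) - 59\right) - 7\right) = - 3 \left(\left(-33 + P + X\right) - 7\right) = - 3 \left(-40 + P + X\right) = 120 - 3 P - 3 X$)
$\sqrt{h{\left(202,27 \right)} + N{\left(215,l{\left(0,2^{2} \right)} \right)}} = \sqrt{\frac{112}{27} - 501} = \sqrt{- \frac{13415}{27}} = \frac{i \sqrt{40245}}{9}$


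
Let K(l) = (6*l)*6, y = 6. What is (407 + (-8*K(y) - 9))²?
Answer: 1768900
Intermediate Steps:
K(l) = 36*l
(407 + (-8*K(y) - 9))² = (407 + (-288*6 - 9))² = (407 + (-8*216 - 9))² = (407 + (-1728 - 9))² = (407 - 1737)² = (-1330)² = 1768900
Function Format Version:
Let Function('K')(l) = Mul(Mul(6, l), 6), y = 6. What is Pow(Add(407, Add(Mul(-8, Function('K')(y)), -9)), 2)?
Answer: 1768900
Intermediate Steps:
Function('K')(l) = Mul(36, l)
Pow(Add(407, Add(Mul(-8, Function('K')(y)), -9)), 2) = Pow(Add(407, Add(Mul(-8, Mul(36, 6)), -9)), 2) = Pow(Add(407, Add(Mul(-8, 216), -9)), 2) = Pow(Add(407, Add(-1728, -9)), 2) = Pow(Add(407, -1737), 2) = Pow(-1330, 2) = 1768900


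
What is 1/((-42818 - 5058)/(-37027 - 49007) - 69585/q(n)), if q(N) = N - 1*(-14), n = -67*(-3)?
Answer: -1849731/597638255 ≈ -0.0030951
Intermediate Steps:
n = 201
q(N) = 14 + N (q(N) = N + 14 = 14 + N)
1/((-42818 - 5058)/(-37027 - 49007) - 69585/q(n)) = 1/((-42818 - 5058)/(-37027 - 49007) - 69585/(14 + 201)) = 1/(-47876/(-86034) - 69585/215) = 1/(-47876*(-1/86034) - 69585*1/215) = 1/(23938/43017 - 13917/43) = 1/(-597638255/1849731) = -1849731/597638255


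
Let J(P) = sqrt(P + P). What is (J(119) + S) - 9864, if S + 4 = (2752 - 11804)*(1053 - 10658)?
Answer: 86934592 + sqrt(238) ≈ 8.6935e+7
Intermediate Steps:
J(P) = sqrt(2)*sqrt(P) (J(P) = sqrt(2*P) = sqrt(2)*sqrt(P))
S = 86944456 (S = -4 + (2752 - 11804)*(1053 - 10658) = -4 - 9052*(-9605) = -4 + 86944460 = 86944456)
(J(119) + S) - 9864 = (sqrt(2)*sqrt(119) + 86944456) - 9864 = (sqrt(238) + 86944456) - 9864 = (86944456 + sqrt(238)) - 9864 = 86934592 + sqrt(238)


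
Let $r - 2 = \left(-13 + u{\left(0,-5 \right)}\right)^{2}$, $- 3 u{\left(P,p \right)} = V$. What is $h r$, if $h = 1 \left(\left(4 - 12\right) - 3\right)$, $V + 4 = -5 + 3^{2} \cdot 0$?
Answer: $-1122$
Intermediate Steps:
$V = -9$ ($V = -4 - \left(5 - 3^{2} \cdot 0\right) = -4 + \left(-5 + 9 \cdot 0\right) = -4 + \left(-5 + 0\right) = -4 - 5 = -9$)
$u{\left(P,p \right)} = 3$ ($u{\left(P,p \right)} = \left(- \frac{1}{3}\right) \left(-9\right) = 3$)
$h = -11$ ($h = 1 \left(\left(4 - 12\right) - 3\right) = 1 \left(-8 - 3\right) = 1 \left(-11\right) = -11$)
$r = 102$ ($r = 2 + \left(-13 + 3\right)^{2} = 2 + \left(-10\right)^{2} = 2 + 100 = 102$)
$h r = \left(-11\right) 102 = -1122$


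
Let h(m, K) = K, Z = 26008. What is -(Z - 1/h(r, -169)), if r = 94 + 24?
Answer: -4395353/169 ≈ -26008.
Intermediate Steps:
r = 118
-(Z - 1/h(r, -169)) = -(26008 - 1/(-169)) = -(26008 - 1*(-1/169)) = -(26008 + 1/169) = -1*4395353/169 = -4395353/169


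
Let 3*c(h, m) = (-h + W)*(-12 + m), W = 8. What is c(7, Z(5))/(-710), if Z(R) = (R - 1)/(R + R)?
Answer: 29/5325 ≈ 0.0054460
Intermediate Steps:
Z(R) = (-1 + R)/(2*R) (Z(R) = (-1 + R)/((2*R)) = (-1 + R)*(1/(2*R)) = (-1 + R)/(2*R))
c(h, m) = (-12 + m)*(8 - h)/3 (c(h, m) = ((-h + 8)*(-12 + m))/3 = ((8 - h)*(-12 + m))/3 = ((-12 + m)*(8 - h))/3 = (-12 + m)*(8 - h)/3)
c(7, Z(5))/(-710) = (-32 + 4*7 + 8*((1/2)*(-1 + 5)/5)/3 - 1/3*7*(1/2)*(-1 + 5)/5)/(-710) = (-32 + 28 + 8*((1/2)*(1/5)*4)/3 - 1/3*7*(1/2)*(1/5)*4)*(-1/710) = (-32 + 28 + (8/3)*(2/5) - 1/3*7*2/5)*(-1/710) = (-32 + 28 + 16/15 - 14/15)*(-1/710) = -58/15*(-1/710) = 29/5325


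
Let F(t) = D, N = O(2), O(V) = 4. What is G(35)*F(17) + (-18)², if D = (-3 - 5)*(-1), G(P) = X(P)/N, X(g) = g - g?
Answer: 324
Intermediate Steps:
X(g) = 0
N = 4
G(P) = 0 (G(P) = 0/4 = 0*(¼) = 0)
D = 8 (D = -8*(-1) = 8)
F(t) = 8
G(35)*F(17) + (-18)² = 0*8 + (-18)² = 0 + 324 = 324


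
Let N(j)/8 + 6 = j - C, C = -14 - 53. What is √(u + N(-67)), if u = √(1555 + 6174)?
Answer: √(-48 + √7729) ≈ 6.3178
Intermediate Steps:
C = -67
u = √7729 ≈ 87.915
N(j) = 488 + 8*j (N(j) = -48 + 8*(j - 1*(-67)) = -48 + 8*(j + 67) = -48 + 8*(67 + j) = -48 + (536 + 8*j) = 488 + 8*j)
√(u + N(-67)) = √(√7729 + (488 + 8*(-67))) = √(√7729 + (488 - 536)) = √(√7729 - 48) = √(-48 + √7729)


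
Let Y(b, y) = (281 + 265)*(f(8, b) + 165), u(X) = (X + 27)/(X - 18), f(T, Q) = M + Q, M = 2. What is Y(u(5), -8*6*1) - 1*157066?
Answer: -67228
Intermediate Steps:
f(T, Q) = 2 + Q
u(X) = (27 + X)/(-18 + X)
Y(b, y) = 91182 + 546*b (Y(b, y) = (281 + 265)*((2 + b) + 165) = 546*(167 + b) = 91182 + 546*b)
Y(u(5), -8*6*1) - 1*157066 = (91182 + 546*((27 + 5)/(-18 + 5))) - 1*157066 = (91182 + 546*(32/(-13))) - 157066 = (91182 + 546*(-1/13*32)) - 157066 = (91182 + 546*(-32/13)) - 157066 = (91182 - 1344) - 157066 = 89838 - 157066 = -67228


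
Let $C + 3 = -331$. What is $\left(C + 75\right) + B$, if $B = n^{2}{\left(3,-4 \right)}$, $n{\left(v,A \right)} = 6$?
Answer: $-223$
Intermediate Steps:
$C = -334$ ($C = -3 - 331 = -334$)
$B = 36$ ($B = 6^{2} = 36$)
$\left(C + 75\right) + B = \left(-334 + 75\right) + 36 = -259 + 36 = -223$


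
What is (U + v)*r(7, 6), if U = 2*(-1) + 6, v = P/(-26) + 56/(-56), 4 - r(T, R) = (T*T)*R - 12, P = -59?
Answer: -19043/13 ≈ -1464.8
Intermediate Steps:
r(T, R) = 16 - R*T² (r(T, R) = 4 - ((T*T)*R - 12) = 4 - (T²*R - 12) = 4 - (R*T² - 12) = 4 - (-12 + R*T²) = 4 + (12 - R*T²) = 16 - R*T²)
v = 33/26 (v = -59/(-26) + 56/(-56) = -59*(-1/26) + 56*(-1/56) = 59/26 - 1 = 33/26 ≈ 1.2692)
U = 4 (U = -2 + 6 = 4)
(U + v)*r(7, 6) = (4 + 33/26)*(16 - 1*6*7²) = 137*(16 - 1*6*49)/26 = 137*(16 - 294)/26 = (137/26)*(-278) = -19043/13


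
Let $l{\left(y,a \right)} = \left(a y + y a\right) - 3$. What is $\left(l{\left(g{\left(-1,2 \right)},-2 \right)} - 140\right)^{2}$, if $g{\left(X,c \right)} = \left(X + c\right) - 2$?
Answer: $19321$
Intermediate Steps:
$g{\left(X,c \right)} = -2 + X + c$
$l{\left(y,a \right)} = -3 + 2 a y$ ($l{\left(y,a \right)} = \left(a y + a y\right) - 3 = 2 a y - 3 = -3 + 2 a y$)
$\left(l{\left(g{\left(-1,2 \right)},-2 \right)} - 140\right)^{2} = \left(\left(-3 + 2 \left(-2\right) \left(-2 - 1 + 2\right)\right) - 140\right)^{2} = \left(\left(-3 + 2 \left(-2\right) \left(-1\right)\right) - 140\right)^{2} = \left(\left(-3 + 4\right) - 140\right)^{2} = \left(1 - 140\right)^{2} = \left(-139\right)^{2} = 19321$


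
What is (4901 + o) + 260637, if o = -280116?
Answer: -14578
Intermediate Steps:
(4901 + o) + 260637 = (4901 - 280116) + 260637 = -275215 + 260637 = -14578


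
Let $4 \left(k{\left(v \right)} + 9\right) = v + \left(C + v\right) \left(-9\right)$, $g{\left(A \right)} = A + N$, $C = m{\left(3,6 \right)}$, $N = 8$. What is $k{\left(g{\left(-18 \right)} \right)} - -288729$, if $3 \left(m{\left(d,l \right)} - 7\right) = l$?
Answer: $\frac{1154879}{4} \approx 2.8872 \cdot 10^{5}$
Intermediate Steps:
$m{\left(d,l \right)} = 7 + \frac{l}{3}$
$C = 9$ ($C = 7 + \frac{1}{3} \cdot 6 = 7 + 2 = 9$)
$g{\left(A \right)} = 8 + A$ ($g{\left(A \right)} = A + 8 = 8 + A$)
$k{\left(v \right)} = - \frac{117}{4} - 2 v$ ($k{\left(v \right)} = -9 + \frac{v + \left(9 + v\right) \left(-9\right)}{4} = -9 + \frac{v - \left(81 + 9 v\right)}{4} = -9 + \frac{-81 - 8 v}{4} = -9 - \left(\frac{81}{4} + 2 v\right) = - \frac{117}{4} - 2 v$)
$k{\left(g{\left(-18 \right)} \right)} - -288729 = \left(- \frac{117}{4} - 2 \left(8 - 18\right)\right) - -288729 = \left(- \frac{117}{4} - -20\right) + 288729 = \left(- \frac{117}{4} + 20\right) + 288729 = - \frac{37}{4} + 288729 = \frac{1154879}{4}$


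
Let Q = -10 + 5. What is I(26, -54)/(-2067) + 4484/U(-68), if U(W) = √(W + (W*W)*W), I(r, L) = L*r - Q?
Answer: 1399/2067 - 2242*I*√3145/15725 ≈ 0.67683 - 7.9957*I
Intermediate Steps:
Q = -5
I(r, L) = 5 + L*r (I(r, L) = L*r - 1*(-5) = L*r + 5 = 5 + L*r)
U(W) = √(W + W³) (U(W) = √(W + W²*W) = √(W + W³))
I(26, -54)/(-2067) + 4484/U(-68) = (5 - 54*26)/(-2067) + 4484/(√(-68 + (-68)³)) = (5 - 1404)*(-1/2067) + 4484/(√(-68 - 314432)) = -1399*(-1/2067) + 4484/(√(-314500)) = 1399/2067 + 4484/((10*I*√3145)) = 1399/2067 + 4484*(-I*√3145/31450) = 1399/2067 - 2242*I*√3145/15725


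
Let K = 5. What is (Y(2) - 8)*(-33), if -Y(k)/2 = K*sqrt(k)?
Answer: 264 + 330*sqrt(2) ≈ 730.69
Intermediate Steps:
Y(k) = -10*sqrt(k)
(Y(2) - 8)*(-33) = (-10*sqrt(2) - 8)*(-33) = (-8 - 10*sqrt(2))*(-33) = 264 + 330*sqrt(2)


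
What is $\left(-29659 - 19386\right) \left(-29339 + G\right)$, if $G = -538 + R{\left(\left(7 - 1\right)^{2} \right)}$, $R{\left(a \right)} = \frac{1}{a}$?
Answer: $\frac{52751379695}{36} \approx 1.4653 \cdot 10^{9}$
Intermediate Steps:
$G = - \frac{19367}{36}$ ($G = -538 + \frac{1}{\left(7 - 1\right)^{2}} = -538 + \frac{1}{6^{2}} = -538 + \frac{1}{36} = - \frac{19367}{36} \approx -537.97$)
$\left(-29659 - 19386\right) \left(-29339 + G\right) = \left(-29659 - 19386\right) \left(-29339 - \frac{19367}{36}\right) = \left(-49045\right) \left(- \frac{1075571}{36}\right) = \frac{52751379695}{36}$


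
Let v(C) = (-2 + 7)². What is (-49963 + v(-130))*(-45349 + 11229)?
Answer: 1703884560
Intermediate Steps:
v(C) = 25 (v(C) = 5² = 25)
(-49963 + v(-130))*(-45349 + 11229) = (-49963 + 25)*(-45349 + 11229) = -49938*(-34120) = 1703884560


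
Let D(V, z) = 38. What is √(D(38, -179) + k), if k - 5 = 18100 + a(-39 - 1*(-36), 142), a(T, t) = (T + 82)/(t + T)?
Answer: 2*√87637971/139 ≈ 134.70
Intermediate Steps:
a(T, t) = (82 + T)/(T + t)
k = 2516674/139 (k = 5 + (18100 + (82 + (-39 - 1*(-36)))/((-39 - 1*(-36)) + 142)) = 5 + (18100 + (82 + (-39 + 36))/((-39 + 36) + 142)) = 5 + (18100 + (82 - 3)/(-3 + 142)) = 5 + (18100 + 79/139) = 5 + 2515979/139 = 2516674/139 ≈ 18106.)
√(D(38, -179) + k) = √(38 + 2516674/139) = √(2521956/139) = 2*√87637971/139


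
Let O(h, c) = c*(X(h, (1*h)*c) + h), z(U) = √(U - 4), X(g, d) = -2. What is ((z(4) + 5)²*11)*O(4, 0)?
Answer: 0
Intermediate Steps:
z(U) = √(-4 + U)
O(h, c) = c*(-2 + h)
((z(4) + 5)²*11)*O(4, 0) = ((√(-4 + 4) + 5)²*11)*(0*(-2 + 4)) = ((√0 + 5)²*11)*(0*2) = ((0 + 5)²*11)*0 = (5²*11)*0 = (25*11)*0 = 275*0 = 0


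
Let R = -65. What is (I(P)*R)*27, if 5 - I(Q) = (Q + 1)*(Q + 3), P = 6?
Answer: 101790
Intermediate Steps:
I(Q) = 5 - (1 + Q)*(3 + Q) (I(Q) = 5 - (Q + 1)*(Q + 3) = 5 - (1 + Q)*(3 + Q))
(I(P)*R)*27 = ((2 - 1*6² - 4*6)*(-65))*27 = ((2 - 1*36 - 24)*(-65))*27 = ((2 - 36 - 24)*(-65))*27 = -58*(-65)*27 = 3770*27 = 101790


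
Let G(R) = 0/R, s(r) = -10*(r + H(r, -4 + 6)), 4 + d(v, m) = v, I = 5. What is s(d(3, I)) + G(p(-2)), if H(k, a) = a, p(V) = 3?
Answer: -10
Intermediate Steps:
d(v, m) = -4 + v
s(r) = -20 - 10*r (s(r) = -10*(r + (-4 + 6)) = -10*(r + 2) = -10*(2 + r) = -20 - 10*r)
G(R) = 0
s(d(3, I)) + G(p(-2)) = (-20 - 10*(-4 + 3)) + 0 = (-20 - 10*(-1)) + 0 = (-20 + 10) + 0 = -10 + 0 = -10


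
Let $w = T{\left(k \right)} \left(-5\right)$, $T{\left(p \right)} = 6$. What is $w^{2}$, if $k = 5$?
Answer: $900$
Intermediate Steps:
$w = -30$ ($w = 6 \left(-5\right) = -30$)
$w^{2} = \left(-30\right)^{2} = 900$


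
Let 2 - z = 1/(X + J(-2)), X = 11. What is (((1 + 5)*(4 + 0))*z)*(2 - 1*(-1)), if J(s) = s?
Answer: 136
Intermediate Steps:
z = 17/9 (z = 2 - 1/(11 - 2) = 2 - 1/9 = 17/9 ≈ 1.8889)
(((1 + 5)*(4 + 0))*z)*(2 - 1*(-1)) = (((1 + 5)*(4 + 0))*(17/9))*(2 - 1*(-1)) = ((6*4)*(17/9))*(2 + 1) = (24*(17/9))*3 = (136/3)*3 = 136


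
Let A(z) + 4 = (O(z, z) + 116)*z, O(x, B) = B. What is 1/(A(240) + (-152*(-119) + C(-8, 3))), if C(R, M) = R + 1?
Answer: 1/103517 ≈ 9.6602e-6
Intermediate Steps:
C(R, M) = 1 + R
A(z) = -4 + z*(116 + z) (A(z) = -4 + (z + 116)*z = -4 + (116 + z)*z = -4 + z*(116 + z))
1/(A(240) + (-152*(-119) + C(-8, 3))) = 1/((-4 + 240**2 + 116*240) + (-152*(-119) + (1 - 8))) = 1/((-4 + 57600 + 27840) + (18088 - 7)) = 1/(85436 + 18081) = 1/103517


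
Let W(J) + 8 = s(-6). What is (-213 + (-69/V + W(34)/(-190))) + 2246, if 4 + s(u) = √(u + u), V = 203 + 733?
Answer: 60257807/29640 - I*√3/95 ≈ 2033.0 - 0.018232*I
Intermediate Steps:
V = 936
s(u) = -4 + √2*√u (s(u) = -4 + √(u + u) = -4 + √(2*u) = -4 + √2*√u)
W(J) = -12 + 2*I*√3 (W(J) = -8 + (-4 + √2*√(-6)) = -8 + (-4 + √2*(I*√6)) = -8 + (-4 + 2*I*√3) = -12 + 2*I*√3)
(-213 + (-69/V + W(34)/(-190))) + 2246 = (-213 + (-69/936 + (-12 + 2*I*√3)/(-190))) + 2246 = (-213 + (-69*1/936 + (-12 + 2*I*√3)*(-1/190))) + 2246 = (-213 + (-23/312 + (6/95 - I*√3/95))) + 2246 = (-213 + (-313/29640 - I*√3/95)) + 2246 = (-6313633/29640 - I*√3/95) + 2246 = 60257807/29640 - I*√3/95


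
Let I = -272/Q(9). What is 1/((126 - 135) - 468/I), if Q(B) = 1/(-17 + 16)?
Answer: -68/729 ≈ -0.093278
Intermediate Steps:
Q(B) = -1 (Q(B) = 1/(-1) = -1)
I = 272 (I = -272/(-1) = -272*(-1) = 272)
1/((126 - 135) - 468/I) = 1/((126 - 135) - 468/272) = 1/(-9 - 468/272) = 1/(-9 - 1*117/68) = 1/(-9 - 117/68) = 1/(-729/68) = -68/729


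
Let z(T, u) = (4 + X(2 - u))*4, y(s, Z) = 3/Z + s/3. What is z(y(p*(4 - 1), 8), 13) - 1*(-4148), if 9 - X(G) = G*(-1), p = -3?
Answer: 4156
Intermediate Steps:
y(s, Z) = 3/Z + s/3 (y(s, Z) = 3/Z + s*(⅓) = 3/Z + s/3)
X(G) = 9 + G (X(G) = 9 - G*(-1) = 9 - (-1)*G = 9 + G)
z(T, u) = 60 - 4*u (z(T, u) = (4 + (9 + (2 - u)))*4 = (4 + (11 - u))*4 = (15 - u)*4 = 60 - 4*u)
z(y(p*(4 - 1), 8), 13) - 1*(-4148) = (60 - 4*13) - 1*(-4148) = (60 - 52) + 4148 = 8 + 4148 = 4156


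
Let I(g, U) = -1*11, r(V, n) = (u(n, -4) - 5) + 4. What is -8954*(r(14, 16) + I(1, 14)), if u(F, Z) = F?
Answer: -35816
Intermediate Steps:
r(V, n) = -1 + n (r(V, n) = (n - 5) + 4 = (-5 + n) + 4 = -1 + n)
I(g, U) = -11
-8954*(r(14, 16) + I(1, 14)) = -8954*((-1 + 16) - 11) = -8954*(15 - 11) = -8954*4 = -35816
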